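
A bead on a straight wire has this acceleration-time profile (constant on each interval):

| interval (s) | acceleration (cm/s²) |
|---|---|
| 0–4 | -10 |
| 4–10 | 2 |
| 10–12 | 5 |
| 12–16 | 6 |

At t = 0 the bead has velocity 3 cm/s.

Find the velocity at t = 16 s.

9 cm/s

Δv equals the area under the a-t graph; then v = v₀ + Δv.
0–4 s: -10 × 4 = -40 cm/s
4–10 s: 2 × 6 = 12 cm/s
10–12 s: 5 × 2 = 10 cm/s
12–16 s: 6 × 4 = 24 cm/s
Δv = 6 cm/s, so v(16) = 3 + (6) = 9 cm/s.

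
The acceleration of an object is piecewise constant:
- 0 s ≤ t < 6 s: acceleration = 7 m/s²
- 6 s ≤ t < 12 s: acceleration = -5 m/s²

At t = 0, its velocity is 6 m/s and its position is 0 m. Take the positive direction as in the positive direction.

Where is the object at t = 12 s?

360 m

On each constant-a segment, Δv = aΔt and Δx = v₀Δt + ½aΔt²; chain segment to segment.
0–6 s: v starts 6 m/s; Δx = 6·6 + ½·7·6² = 162 m; v ends 48 m/s.
6–12 s: v starts 48 m/s; Δx = 48·6 + ½·-5·6² = 198 m; v ends 18 m/s.
x(12) = 0 + Σ Δx = 360 m.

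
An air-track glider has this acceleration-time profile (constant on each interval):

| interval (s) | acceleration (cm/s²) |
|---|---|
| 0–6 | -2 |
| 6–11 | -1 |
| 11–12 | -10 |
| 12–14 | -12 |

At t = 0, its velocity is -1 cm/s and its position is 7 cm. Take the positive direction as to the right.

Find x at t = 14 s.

-215.5 cm

On each constant-a segment, Δv = aΔt and Δx = v₀Δt + ½aΔt²; chain segment to segment.
0–6 s: v starts -1 cm/s; Δx = -1·6 + ½·-2·6² = -42 cm; v ends -13 cm/s.
6–11 s: v starts -13 cm/s; Δx = -13·5 + ½·-1·5² = -77.5 cm; v ends -18 cm/s.
11–12 s: v starts -18 cm/s; Δx = -18·1 + ½·-10·1² = -23 cm; v ends -28 cm/s.
12–14 s: v starts -28 cm/s; Δx = -28·2 + ½·-12·2² = -80 cm; v ends -52 cm/s.
x(14) = 7 + Σ Δx = -215.5 cm.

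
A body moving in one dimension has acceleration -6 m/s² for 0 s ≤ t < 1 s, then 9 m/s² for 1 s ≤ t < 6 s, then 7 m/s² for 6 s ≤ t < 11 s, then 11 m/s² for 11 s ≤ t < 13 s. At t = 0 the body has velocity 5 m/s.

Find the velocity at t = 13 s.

101 m/s

Δv equals the area under the a-t graph; then v = v₀ + Δv.
0–1 s: -6 × 1 = -6 m/s
1–6 s: 9 × 5 = 45 m/s
6–11 s: 7 × 5 = 35 m/s
11–13 s: 11 × 2 = 22 m/s
Δv = 96 m/s, so v(13) = 5 + (96) = 101 m/s.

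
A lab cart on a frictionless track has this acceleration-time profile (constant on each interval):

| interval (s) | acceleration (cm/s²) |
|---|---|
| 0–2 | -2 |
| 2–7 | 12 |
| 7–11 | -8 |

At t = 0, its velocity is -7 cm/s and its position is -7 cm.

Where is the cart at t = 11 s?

202 cm

On each constant-a segment, Δv = aΔt and Δx = v₀Δt + ½aΔt²; chain segment to segment.
0–2 s: v starts -7 cm/s; Δx = -7·2 + ½·-2·2² = -18 cm; v ends -11 cm/s.
2–7 s: v starts -11 cm/s; Δx = -11·5 + ½·12·5² = 95 cm; v ends 49 cm/s.
7–11 s: v starts 49 cm/s; Δx = 49·4 + ½·-8·4² = 132 cm; v ends 17 cm/s.
x(11) = -7 + Σ Δx = 202 cm.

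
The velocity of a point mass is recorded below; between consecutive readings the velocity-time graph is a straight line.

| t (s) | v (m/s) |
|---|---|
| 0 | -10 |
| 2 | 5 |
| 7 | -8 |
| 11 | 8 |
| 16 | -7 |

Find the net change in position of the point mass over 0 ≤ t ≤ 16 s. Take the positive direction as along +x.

-10 m

Displacement is the signed area under the v-t curve.
0–2 s: ½(-10 + 5)(2) = -5 m
2–7 s: ½(5 + -8)(5) = -7.5 m
7–11 s: ½(-8 + 8)(4) = 0 m
11–16 s: ½(8 + -7)(5) = 2.5 m
Net displacement = -10 m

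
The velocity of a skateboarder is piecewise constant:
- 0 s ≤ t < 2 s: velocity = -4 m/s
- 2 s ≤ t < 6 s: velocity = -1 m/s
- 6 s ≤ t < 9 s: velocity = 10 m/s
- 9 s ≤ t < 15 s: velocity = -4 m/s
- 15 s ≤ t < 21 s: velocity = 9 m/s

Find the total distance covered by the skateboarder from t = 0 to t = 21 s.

120 m

Distance (not displacement) is the total path length: add the absolute areas under v-t.
0–2 s: |-4| × 2 = 8 m
2–6 s: |-1| × 4 = 4 m
6–9 s: |10| × 3 = 30 m
9–15 s: |-4| × 6 = 24 m
15–21 s: |9| × 6 = 54 m
Total distance = 120 m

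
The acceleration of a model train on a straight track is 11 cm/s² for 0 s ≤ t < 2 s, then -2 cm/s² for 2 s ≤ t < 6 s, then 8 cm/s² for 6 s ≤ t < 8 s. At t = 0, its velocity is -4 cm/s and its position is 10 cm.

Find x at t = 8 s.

On each constant-a segment, Δv = aΔt and Δx = v₀Δt + ½aΔt²; chain segment to segment.
0–2 s: v starts -4 cm/s; Δx = -4·2 + ½·11·2² = 14 cm; v ends 18 cm/s.
2–6 s: v starts 18 cm/s; Δx = 18·4 + ½·-2·4² = 56 cm; v ends 10 cm/s.
6–8 s: v starts 10 cm/s; Δx = 10·2 + ½·8·2² = 36 cm; v ends 26 cm/s.
x(8) = 10 + Σ Δx = 116 cm.

116 cm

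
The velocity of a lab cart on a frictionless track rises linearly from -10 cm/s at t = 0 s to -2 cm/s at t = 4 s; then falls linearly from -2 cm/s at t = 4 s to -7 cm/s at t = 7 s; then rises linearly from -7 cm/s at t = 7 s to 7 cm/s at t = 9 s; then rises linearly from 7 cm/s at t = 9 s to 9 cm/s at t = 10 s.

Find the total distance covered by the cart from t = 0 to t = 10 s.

Distance (not displacement) is the total path length: add the absolute areas under v-t.
0–4 s: |½(-10 + -2)(4)| = 24 cm
4–7 s: |½(-2 + -7)(3)| = 13.5 cm
7–9 s: v = 0 at t = 8 s; triangle areas 3.5 + 3.5 = 7 cm
9–10 s: |½(7 + 9)(1)| = 8 cm
Total distance = 52.5 cm

52.5 cm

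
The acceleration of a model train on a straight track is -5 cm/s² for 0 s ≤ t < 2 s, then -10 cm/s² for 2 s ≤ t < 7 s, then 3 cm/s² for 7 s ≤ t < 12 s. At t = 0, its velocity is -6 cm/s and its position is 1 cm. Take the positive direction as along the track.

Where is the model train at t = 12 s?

-518.5 cm

On each constant-a segment, Δv = aΔt and Δx = v₀Δt + ½aΔt²; chain segment to segment.
0–2 s: v starts -6 cm/s; Δx = -6·2 + ½·-5·2² = -22 cm; v ends -16 cm/s.
2–7 s: v starts -16 cm/s; Δx = -16·5 + ½·-10·5² = -205 cm; v ends -66 cm/s.
7–12 s: v starts -66 cm/s; Δx = -66·5 + ½·3·5² = -292.5 cm; v ends -51 cm/s.
x(12) = 1 + Σ Δx = -518.5 cm.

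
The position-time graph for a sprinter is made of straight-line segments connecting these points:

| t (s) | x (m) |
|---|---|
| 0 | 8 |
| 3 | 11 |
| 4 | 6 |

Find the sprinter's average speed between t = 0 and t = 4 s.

2 m/s

Average speed = (total path length)/(elapsed time); on a piecewise-linear x-t graph the path length is Σ|Δx|.
0–3 s: |Δx| = |11 − 8| = 3 m
3–4 s: |Δx| = |6 − 11| = 5 m
Total path = 8 m; average speed = 8/4 = 2 m/s.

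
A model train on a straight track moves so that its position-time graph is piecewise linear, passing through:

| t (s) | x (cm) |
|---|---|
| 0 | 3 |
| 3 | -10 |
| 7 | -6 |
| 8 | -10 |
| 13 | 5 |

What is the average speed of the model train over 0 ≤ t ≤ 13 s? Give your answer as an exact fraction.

Average speed = (total path length)/(elapsed time); on a piecewise-linear x-t graph the path length is Σ|Δx|.
0–3 s: |Δx| = |-10 − 3| = 13 cm
3–7 s: |Δx| = |-6 − -10| = 4 cm
7–8 s: |Δx| = |-10 − -6| = 4 cm
8–13 s: |Δx| = |5 − -10| = 15 cm
Total path = 36 cm; average speed = 36/13 = 36/13 cm/s.

36/13 cm/s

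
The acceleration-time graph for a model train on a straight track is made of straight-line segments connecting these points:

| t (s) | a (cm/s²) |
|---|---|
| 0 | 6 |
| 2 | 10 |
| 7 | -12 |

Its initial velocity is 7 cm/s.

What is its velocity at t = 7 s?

18 cm/s

Δv equals the area under the a-t graph; then v = v₀ + Δv.
0–2 s: ½(6 + 10)(2) = 16 cm/s
2–7 s: ½(10 + -12)(5) = -5 cm/s
Δv = 11 cm/s, so v(7) = 7 + (11) = 18 cm/s.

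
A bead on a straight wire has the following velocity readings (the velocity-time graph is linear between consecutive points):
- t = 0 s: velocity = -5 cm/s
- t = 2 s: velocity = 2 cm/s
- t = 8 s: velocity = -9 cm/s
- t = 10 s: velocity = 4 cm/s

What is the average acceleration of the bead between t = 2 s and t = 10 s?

Average acceleration = Δv/Δt = (4 − 2)/(10 − 2) = 0.25 cm/s².

0.25 cm/s²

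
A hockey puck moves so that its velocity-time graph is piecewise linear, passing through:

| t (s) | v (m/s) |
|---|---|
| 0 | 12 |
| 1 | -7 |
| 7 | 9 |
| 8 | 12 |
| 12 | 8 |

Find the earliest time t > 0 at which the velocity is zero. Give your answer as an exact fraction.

v changes sign on 0–1 s (from 12 to -7); the graph is linear there, so v = 0 at t = 0 + (-12)·(1 − 0)/(-7 − 12) = 12/19 s.

t = 12/19 s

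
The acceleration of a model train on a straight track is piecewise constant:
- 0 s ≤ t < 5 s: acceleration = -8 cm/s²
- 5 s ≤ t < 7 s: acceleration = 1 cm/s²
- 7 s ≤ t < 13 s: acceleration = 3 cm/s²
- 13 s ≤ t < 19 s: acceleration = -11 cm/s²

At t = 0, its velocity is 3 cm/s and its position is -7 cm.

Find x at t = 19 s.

-620 cm

On each constant-a segment, Δv = aΔt and Δx = v₀Δt + ½aΔt²; chain segment to segment.
0–5 s: v starts 3 cm/s; Δx = 3·5 + ½·-8·5² = -85 cm; v ends -37 cm/s.
5–7 s: v starts -37 cm/s; Δx = -37·2 + ½·1·2² = -72 cm; v ends -35 cm/s.
7–13 s: v starts -35 cm/s; Δx = -35·6 + ½·3·6² = -156 cm; v ends -17 cm/s.
13–19 s: v starts -17 cm/s; Δx = -17·6 + ½·-11·6² = -300 cm; v ends -83 cm/s.
x(19) = -7 + Σ Δx = -620 cm.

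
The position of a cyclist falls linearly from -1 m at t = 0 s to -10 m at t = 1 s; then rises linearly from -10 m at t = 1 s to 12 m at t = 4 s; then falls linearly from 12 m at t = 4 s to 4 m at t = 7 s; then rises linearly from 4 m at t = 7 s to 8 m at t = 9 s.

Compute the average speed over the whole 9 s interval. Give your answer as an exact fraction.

43/9 m/s

Average speed = (total path length)/(elapsed time); on a piecewise-linear x-t graph the path length is Σ|Δx|.
0–1 s: |Δx| = |-10 − -1| = 9 m
1–4 s: |Δx| = |12 − -10| = 22 m
4–7 s: |Δx| = |4 − 12| = 8 m
7–9 s: |Δx| = |8 − 4| = 4 m
Total path = 43 m; average speed = 43/9 = 43/9 m/s.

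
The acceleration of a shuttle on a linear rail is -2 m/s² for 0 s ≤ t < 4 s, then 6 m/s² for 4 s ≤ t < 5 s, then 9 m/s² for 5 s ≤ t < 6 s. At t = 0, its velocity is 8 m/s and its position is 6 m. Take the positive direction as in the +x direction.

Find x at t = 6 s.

On each constant-a segment, Δv = aΔt and Δx = v₀Δt + ½aΔt²; chain segment to segment.
0–4 s: v starts 8 m/s; Δx = 8·4 + ½·-2·4² = 16 m; v ends 0 m/s.
4–5 s: v starts 0 m/s; Δx = 0·1 + ½·6·1² = 3 m; v ends 6 m/s.
5–6 s: v starts 6 m/s; Δx = 6·1 + ½·9·1² = 10.5 m; v ends 15 m/s.
x(6) = 6 + Σ Δx = 35.5 m.

35.5 m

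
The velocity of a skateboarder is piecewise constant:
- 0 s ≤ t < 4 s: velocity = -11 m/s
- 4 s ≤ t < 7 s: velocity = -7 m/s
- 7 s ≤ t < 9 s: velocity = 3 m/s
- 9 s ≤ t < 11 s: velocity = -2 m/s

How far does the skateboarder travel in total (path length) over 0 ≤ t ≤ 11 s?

Total distance travelled is ∫|v| dt — sum the magnitudes of each area piece.
0–4 s: |-11| × 4 = 44 m
4–7 s: |-7| × 3 = 21 m
7–9 s: |3| × 2 = 6 m
9–11 s: |-2| × 2 = 4 m
Total distance = 75 m

75 m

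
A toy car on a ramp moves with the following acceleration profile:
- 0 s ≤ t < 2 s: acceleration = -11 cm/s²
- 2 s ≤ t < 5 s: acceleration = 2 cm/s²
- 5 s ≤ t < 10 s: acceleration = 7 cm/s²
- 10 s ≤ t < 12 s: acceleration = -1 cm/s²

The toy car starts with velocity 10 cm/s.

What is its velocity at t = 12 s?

27 cm/s

Δv equals the area under the a-t graph; then v = v₀ + Δv.
0–2 s: -11 × 2 = -22 cm/s
2–5 s: 2 × 3 = 6 cm/s
5–10 s: 7 × 5 = 35 cm/s
10–12 s: -1 × 2 = -2 cm/s
Δv = 17 cm/s, so v(12) = 10 + (17) = 27 cm/s.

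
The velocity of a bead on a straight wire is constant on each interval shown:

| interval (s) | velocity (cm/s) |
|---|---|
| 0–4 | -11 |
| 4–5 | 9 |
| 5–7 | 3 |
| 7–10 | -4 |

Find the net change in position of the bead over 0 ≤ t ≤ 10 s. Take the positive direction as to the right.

Net displacement equals the area under the velocity-time graph (areas below the axis count negative).
0–4 s: -11 × 4 = -44 cm
4–5 s: 9 × 1 = 9 cm
5–7 s: 3 × 2 = 6 cm
7–10 s: -4 × 3 = -12 cm
Net displacement = -41 cm

-41 cm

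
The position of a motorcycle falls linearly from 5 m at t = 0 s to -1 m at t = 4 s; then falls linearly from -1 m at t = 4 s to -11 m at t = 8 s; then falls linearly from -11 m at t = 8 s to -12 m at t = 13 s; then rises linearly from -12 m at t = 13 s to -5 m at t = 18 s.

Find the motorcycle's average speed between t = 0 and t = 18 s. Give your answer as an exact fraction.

Average speed = (total path length)/(elapsed time); on a piecewise-linear x-t graph the path length is Σ|Δx|.
0–4 s: |Δx| = |-1 − 5| = 6 m
4–8 s: |Δx| = |-11 − -1| = 10 m
8–13 s: |Δx| = |-12 − -11| = 1 m
13–18 s: |Δx| = |-5 − -12| = 7 m
Total path = 24 m; average speed = 24/18 = 4/3 m/s.

4/3 m/s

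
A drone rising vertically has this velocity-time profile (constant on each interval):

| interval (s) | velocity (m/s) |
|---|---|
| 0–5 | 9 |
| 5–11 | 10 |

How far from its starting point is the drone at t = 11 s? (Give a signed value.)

105 m

Displacement is the signed area under the v-t curve.
0–5 s: 9 × 5 = 45 m
5–11 s: 10 × 6 = 60 m
Net displacement = 105 m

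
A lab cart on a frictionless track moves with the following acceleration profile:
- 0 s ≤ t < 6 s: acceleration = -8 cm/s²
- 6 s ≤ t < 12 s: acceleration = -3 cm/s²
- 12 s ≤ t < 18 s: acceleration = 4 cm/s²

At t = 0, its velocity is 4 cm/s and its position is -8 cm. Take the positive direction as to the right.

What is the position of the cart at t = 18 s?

-746 cm

On each constant-a segment, Δv = aΔt and Δx = v₀Δt + ½aΔt²; chain segment to segment.
0–6 s: v starts 4 cm/s; Δx = 4·6 + ½·-8·6² = -120 cm; v ends -44 cm/s.
6–12 s: v starts -44 cm/s; Δx = -44·6 + ½·-3·6² = -318 cm; v ends -62 cm/s.
12–18 s: v starts -62 cm/s; Δx = -62·6 + ½·4·6² = -300 cm; v ends -38 cm/s.
x(18) = -8 + Σ Δx = -746 cm.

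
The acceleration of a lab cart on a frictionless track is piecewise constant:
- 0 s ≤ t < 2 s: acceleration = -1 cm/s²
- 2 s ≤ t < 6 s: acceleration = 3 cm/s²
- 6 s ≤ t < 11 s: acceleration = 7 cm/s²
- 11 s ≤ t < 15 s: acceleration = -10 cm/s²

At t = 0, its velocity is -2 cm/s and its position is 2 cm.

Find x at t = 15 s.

223.5 cm

On each constant-a segment, Δv = aΔt and Δx = v₀Δt + ½aΔt²; chain segment to segment.
0–2 s: v starts -2 cm/s; Δx = -2·2 + ½·-1·2² = -6 cm; v ends -4 cm/s.
2–6 s: v starts -4 cm/s; Δx = -4·4 + ½·3·4² = 8 cm; v ends 8 cm/s.
6–11 s: v starts 8 cm/s; Δx = 8·5 + ½·7·5² = 127.5 cm; v ends 43 cm/s.
11–15 s: v starts 43 cm/s; Δx = 43·4 + ½·-10·4² = 92 cm; v ends 3 cm/s.
x(15) = 2 + Σ Δx = 223.5 cm.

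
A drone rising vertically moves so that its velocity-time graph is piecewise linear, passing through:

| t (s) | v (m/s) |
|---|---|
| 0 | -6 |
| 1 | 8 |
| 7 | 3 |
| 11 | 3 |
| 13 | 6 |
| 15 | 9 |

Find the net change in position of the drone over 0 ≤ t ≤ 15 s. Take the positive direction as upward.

70 m

Displacement is the signed area under the v-t curve.
0–1 s: ½(-6 + 8)(1) = 1 m
1–7 s: ½(8 + 3)(6) = 33 m
7–11 s: 3 × 4 = 12 m
11–13 s: ½(3 + 6)(2) = 9 m
13–15 s: ½(6 + 9)(2) = 15 m
Net displacement = 70 m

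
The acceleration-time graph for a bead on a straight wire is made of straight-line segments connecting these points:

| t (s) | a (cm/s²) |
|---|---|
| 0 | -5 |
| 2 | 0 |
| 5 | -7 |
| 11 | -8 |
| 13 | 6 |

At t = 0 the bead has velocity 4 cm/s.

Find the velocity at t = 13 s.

Δv equals the area under the a-t graph; then v = v₀ + Δv.
0–2 s: ½(-5 + 0)(2) = -5 cm/s
2–5 s: ½(0 + -7)(3) = -10.5 cm/s
5–11 s: ½(-7 + -8)(6) = -45 cm/s
11–13 s: ½(-8 + 6)(2) = -2 cm/s
Δv = -62.5 cm/s, so v(13) = 4 + (-62.5) = -58.5 cm/s.

-58.5 cm/s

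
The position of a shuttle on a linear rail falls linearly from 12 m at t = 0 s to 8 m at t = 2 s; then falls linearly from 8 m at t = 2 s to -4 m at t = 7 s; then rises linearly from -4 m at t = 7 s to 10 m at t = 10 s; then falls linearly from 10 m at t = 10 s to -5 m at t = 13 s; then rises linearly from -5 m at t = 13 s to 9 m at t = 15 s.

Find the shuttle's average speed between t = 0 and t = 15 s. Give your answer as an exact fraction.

Average speed = (total path length)/(elapsed time); on a piecewise-linear x-t graph the path length is Σ|Δx|.
0–2 s: |Δx| = |8 − 12| = 4 m
2–7 s: |Δx| = |-4 − 8| = 12 m
7–10 s: |Δx| = |10 − -4| = 14 m
10–13 s: |Δx| = |-5 − 10| = 15 m
13–15 s: |Δx| = |9 − -5| = 14 m
Total path = 59 m; average speed = 59/15 = 59/15 m/s.

59/15 m/s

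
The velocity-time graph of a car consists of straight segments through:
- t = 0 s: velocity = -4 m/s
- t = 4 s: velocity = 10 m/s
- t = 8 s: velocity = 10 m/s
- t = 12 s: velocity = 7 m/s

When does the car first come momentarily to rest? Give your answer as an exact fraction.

v changes sign on 0–4 s (from -4 to 10); the graph is linear there, so v = 0 at t = 0 + (4)·(4 − 0)/(10 − -4) = 8/7 s.

t = 8/7 s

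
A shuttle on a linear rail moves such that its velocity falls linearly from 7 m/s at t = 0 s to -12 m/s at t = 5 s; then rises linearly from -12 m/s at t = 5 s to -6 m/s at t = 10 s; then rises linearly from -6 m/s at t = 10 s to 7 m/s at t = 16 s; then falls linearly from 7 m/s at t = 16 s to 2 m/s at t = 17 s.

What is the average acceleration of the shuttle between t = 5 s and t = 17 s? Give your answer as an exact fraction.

7/6 m/s²

Average acceleration = Δv/Δt = (2 − -12)/(17 − 5) = 7/6 m/s².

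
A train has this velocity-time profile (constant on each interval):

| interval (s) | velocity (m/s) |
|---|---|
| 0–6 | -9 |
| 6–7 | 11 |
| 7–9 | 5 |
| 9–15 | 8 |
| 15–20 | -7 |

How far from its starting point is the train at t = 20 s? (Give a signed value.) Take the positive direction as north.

-20 m

Net displacement equals the area under the velocity-time graph (areas below the axis count negative).
0–6 s: -9 × 6 = -54 m
6–7 s: 11 × 1 = 11 m
7–9 s: 5 × 2 = 10 m
9–15 s: 8 × 6 = 48 m
15–20 s: -7 × 5 = -35 m
Net displacement = -20 m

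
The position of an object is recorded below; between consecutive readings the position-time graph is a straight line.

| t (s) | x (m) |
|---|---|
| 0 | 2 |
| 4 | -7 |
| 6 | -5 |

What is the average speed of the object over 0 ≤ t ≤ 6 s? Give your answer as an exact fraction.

Average speed = (total path length)/(elapsed time); on a piecewise-linear x-t graph the path length is Σ|Δx|.
0–4 s: |Δx| = |-7 − 2| = 9 m
4–6 s: |Δx| = |-5 − -7| = 2 m
Total path = 11 m; average speed = 11/6 = 11/6 m/s.

11/6 m/s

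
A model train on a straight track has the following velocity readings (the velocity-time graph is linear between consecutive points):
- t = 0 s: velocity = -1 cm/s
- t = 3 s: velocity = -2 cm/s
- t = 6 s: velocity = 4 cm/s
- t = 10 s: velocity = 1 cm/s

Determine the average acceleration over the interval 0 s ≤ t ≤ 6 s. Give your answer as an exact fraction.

Average acceleration = Δv/Δt = (4 − -1)/(6 − 0) = 5/6 cm/s².

5/6 cm/s²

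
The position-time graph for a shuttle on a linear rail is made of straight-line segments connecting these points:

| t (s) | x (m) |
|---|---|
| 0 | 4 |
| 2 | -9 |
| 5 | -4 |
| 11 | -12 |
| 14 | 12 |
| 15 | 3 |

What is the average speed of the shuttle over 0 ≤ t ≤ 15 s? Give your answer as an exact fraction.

59/15 m/s

Average speed = (total path length)/(elapsed time); on a piecewise-linear x-t graph the path length is Σ|Δx|.
0–2 s: |Δx| = |-9 − 4| = 13 m
2–5 s: |Δx| = |-4 − -9| = 5 m
5–11 s: |Δx| = |-12 − -4| = 8 m
11–14 s: |Δx| = |12 − -12| = 24 m
14–15 s: |Δx| = |3 − 12| = 9 m
Total path = 59 m; average speed = 59/15 = 59/15 m/s.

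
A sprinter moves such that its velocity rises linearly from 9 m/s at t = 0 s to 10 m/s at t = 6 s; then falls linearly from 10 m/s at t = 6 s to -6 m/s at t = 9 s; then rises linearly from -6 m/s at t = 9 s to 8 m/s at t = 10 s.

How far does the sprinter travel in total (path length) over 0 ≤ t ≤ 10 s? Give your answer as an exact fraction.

2053/28 m

Distance (not displacement) is the total path length: add the absolute areas under v-t.
0–6 s: |½(9 + 10)(6)| = 57 m
6–9 s: v = 0 at t = 7.875 s; triangle areas 9.375 + 3.375 = 12.75 m
9–10 s: v = 0 at t = 66/7 s; triangle areas 9/7 + 16/7 = 25/7 m
Total distance = 2053/28 m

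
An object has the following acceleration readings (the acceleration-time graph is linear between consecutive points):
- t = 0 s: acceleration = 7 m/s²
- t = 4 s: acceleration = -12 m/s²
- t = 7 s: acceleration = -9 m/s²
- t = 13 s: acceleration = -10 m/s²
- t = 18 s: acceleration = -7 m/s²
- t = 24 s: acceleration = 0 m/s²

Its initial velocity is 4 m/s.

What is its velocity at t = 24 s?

Δv equals the area under the a-t graph; then v = v₀ + Δv.
0–4 s: ½(7 + -12)(4) = -10 m/s
4–7 s: ½(-12 + -9)(3) = -31.5 m/s
7–13 s: ½(-9 + -10)(6) = -57 m/s
13–18 s: ½(-10 + -7)(5) = -42.5 m/s
18–24 s: ½(-7 + 0)(6) = -21 m/s
Δv = -162 m/s, so v(24) = 4 + (-162) = -158 m/s.

-158 m/s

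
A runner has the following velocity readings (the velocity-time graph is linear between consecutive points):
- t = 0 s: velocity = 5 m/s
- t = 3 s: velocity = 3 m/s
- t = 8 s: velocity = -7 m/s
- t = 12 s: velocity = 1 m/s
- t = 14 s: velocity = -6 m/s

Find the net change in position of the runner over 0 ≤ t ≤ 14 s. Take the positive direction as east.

Displacement is the signed area under the v-t curve.
0–3 s: ½(5 + 3)(3) = 12 m
3–8 s: ½(3 + -7)(5) = -10 m
8–12 s: ½(-7 + 1)(4) = -12 m
12–14 s: ½(1 + -6)(2) = -5 m
Net displacement = -15 m

-15 m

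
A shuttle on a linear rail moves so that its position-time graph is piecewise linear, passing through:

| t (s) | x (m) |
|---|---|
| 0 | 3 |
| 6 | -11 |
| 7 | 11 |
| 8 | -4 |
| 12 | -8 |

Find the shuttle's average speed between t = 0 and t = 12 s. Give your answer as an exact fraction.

Average speed = (total path length)/(elapsed time); on a piecewise-linear x-t graph the path length is Σ|Δx|.
0–6 s: |Δx| = |-11 − 3| = 14 m
6–7 s: |Δx| = |11 − -11| = 22 m
7–8 s: |Δx| = |-4 − 11| = 15 m
8–12 s: |Δx| = |-8 − -4| = 4 m
Total path = 55 m; average speed = 55/12 = 55/12 m/s.

55/12 m/s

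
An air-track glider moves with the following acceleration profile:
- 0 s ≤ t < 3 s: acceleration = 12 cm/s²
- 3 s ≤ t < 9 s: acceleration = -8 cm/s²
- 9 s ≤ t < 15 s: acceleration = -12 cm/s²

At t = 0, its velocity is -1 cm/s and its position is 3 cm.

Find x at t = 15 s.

-174 cm

On each constant-a segment, Δv = aΔt and Δx = v₀Δt + ½aΔt²; chain segment to segment.
0–3 s: v starts -1 cm/s; Δx = -1·3 + ½·12·3² = 51 cm; v ends 35 cm/s.
3–9 s: v starts 35 cm/s; Δx = 35·6 + ½·-8·6² = 66 cm; v ends -13 cm/s.
9–15 s: v starts -13 cm/s; Δx = -13·6 + ½·-12·6² = -294 cm; v ends -85 cm/s.
x(15) = 3 + Σ Δx = -174 cm.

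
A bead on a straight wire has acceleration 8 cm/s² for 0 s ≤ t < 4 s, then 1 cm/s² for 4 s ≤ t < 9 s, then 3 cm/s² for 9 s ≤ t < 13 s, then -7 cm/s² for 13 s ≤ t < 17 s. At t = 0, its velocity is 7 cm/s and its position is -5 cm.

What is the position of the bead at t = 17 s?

On each constant-a segment, Δv = aΔt and Δx = v₀Δt + ½aΔt²; chain segment to segment.
0–4 s: v starts 7 cm/s; Δx = 7·4 + ½·8·4² = 92 cm; v ends 39 cm/s.
4–9 s: v starts 39 cm/s; Δx = 39·5 + ½·1·5² = 207.5 cm; v ends 44 cm/s.
9–13 s: v starts 44 cm/s; Δx = 44·4 + ½·3·4² = 200 cm; v ends 56 cm/s.
13–17 s: v starts 56 cm/s; Δx = 56·4 + ½·-7·4² = 168 cm; v ends 28 cm/s.
x(17) = -5 + Σ Δx = 662.5 cm.

662.5 cm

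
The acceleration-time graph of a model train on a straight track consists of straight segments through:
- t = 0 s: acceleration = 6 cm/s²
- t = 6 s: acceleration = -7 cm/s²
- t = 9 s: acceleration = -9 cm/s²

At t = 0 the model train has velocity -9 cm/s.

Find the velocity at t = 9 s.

-36 cm/s

Δv equals the area under the a-t graph; then v = v₀ + Δv.
0–6 s: ½(6 + -7)(6) = -3 cm/s
6–9 s: ½(-7 + -9)(3) = -24 cm/s
Δv = -27 cm/s, so v(9) = -9 + (-27) = -36 cm/s.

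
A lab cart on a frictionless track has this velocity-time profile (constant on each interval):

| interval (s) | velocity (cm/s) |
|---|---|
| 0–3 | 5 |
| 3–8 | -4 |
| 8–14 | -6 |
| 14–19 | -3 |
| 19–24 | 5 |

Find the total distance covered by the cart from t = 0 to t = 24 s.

111 cm

Distance (not displacement) is the total path length: add the absolute areas under v-t.
0–3 s: |5| × 3 = 15 cm
3–8 s: |-4| × 5 = 20 cm
8–14 s: |-6| × 6 = 36 cm
14–19 s: |-3| × 5 = 15 cm
19–24 s: |5| × 5 = 25 cm
Total distance = 111 cm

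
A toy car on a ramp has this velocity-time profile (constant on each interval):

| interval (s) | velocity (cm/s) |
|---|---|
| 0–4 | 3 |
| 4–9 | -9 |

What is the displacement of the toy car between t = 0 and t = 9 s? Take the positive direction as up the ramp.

-33 cm

Displacement is the signed area under the v-t curve.
0–4 s: 3 × 4 = 12 cm
4–9 s: -9 × 5 = -45 cm
Net displacement = -33 cm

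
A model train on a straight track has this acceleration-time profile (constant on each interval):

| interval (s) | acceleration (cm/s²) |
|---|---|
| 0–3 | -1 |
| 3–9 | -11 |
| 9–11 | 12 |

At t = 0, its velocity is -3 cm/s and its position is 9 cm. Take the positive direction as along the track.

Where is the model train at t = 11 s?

On each constant-a segment, Δv = aΔt and Δx = v₀Δt + ½aΔt²; chain segment to segment.
0–3 s: v starts -3 cm/s; Δx = -3·3 + ½·-1·3² = -13.5 cm; v ends -6 cm/s.
3–9 s: v starts -6 cm/s; Δx = -6·6 + ½·-11·6² = -234 cm; v ends -72 cm/s.
9–11 s: v starts -72 cm/s; Δx = -72·2 + ½·12·2² = -120 cm; v ends -48 cm/s.
x(11) = 9 + Σ Δx = -358.5 cm.

-358.5 cm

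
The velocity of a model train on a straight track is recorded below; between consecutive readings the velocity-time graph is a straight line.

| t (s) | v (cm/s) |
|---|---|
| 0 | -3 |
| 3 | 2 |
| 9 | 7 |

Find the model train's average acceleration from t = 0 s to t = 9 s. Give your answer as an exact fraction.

Average acceleration = Δv/Δt = (7 − -3)/(9 − 0) = 10/9 cm/s².

10/9 cm/s²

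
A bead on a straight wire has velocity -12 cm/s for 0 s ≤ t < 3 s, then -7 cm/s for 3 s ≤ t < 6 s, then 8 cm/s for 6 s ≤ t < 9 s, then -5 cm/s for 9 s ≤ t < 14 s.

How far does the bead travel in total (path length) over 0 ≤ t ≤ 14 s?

106 cm

Distance (not displacement) is the total path length: add the absolute areas under v-t.
0–3 s: |-12| × 3 = 36 cm
3–6 s: |-7| × 3 = 21 cm
6–9 s: |8| × 3 = 24 cm
9–14 s: |-5| × 5 = 25 cm
Total distance = 106 cm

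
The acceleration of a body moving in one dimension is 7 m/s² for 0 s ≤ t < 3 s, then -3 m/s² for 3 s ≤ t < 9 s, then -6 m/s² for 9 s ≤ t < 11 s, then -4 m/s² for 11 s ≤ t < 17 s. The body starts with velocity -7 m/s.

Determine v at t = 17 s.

Δv equals the area under the a-t graph; then v = v₀ + Δv.
0–3 s: 7 × 3 = 21 m/s
3–9 s: -3 × 6 = -18 m/s
9–11 s: -6 × 2 = -12 m/s
11–17 s: -4 × 6 = -24 m/s
Δv = -33 m/s, so v(17) = -7 + (-33) = -40 m/s.

-40 m/s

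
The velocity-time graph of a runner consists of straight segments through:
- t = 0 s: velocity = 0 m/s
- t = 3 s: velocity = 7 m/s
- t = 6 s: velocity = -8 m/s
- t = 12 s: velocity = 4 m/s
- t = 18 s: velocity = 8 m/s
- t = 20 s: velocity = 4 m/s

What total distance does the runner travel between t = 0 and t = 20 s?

89.8 m

Distance (not displacement) is the total path length: add the absolute areas under v-t.
0–3 s: |½(0 + 7)(3)| = 10.5 m
3–6 s: v = 0 at t = 4.4 s; triangle areas 4.9 + 6.4 = 11.3 m
6–12 s: v = 0 at t = 10 s; triangle areas 16 + 4 = 20 m
12–18 s: |½(4 + 8)(6)| = 36 m
18–20 s: |½(8 + 4)(2)| = 12 m
Total distance = 89.8 m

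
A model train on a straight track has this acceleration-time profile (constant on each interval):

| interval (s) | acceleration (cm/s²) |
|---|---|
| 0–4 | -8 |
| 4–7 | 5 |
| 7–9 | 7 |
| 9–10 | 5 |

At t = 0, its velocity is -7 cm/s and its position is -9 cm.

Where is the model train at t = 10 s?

-237 cm

On each constant-a segment, Δv = aΔt and Δx = v₀Δt + ½aΔt²; chain segment to segment.
0–4 s: v starts -7 cm/s; Δx = -7·4 + ½·-8·4² = -92 cm; v ends -39 cm/s.
4–7 s: v starts -39 cm/s; Δx = -39·3 + ½·5·3² = -94.5 cm; v ends -24 cm/s.
7–9 s: v starts -24 cm/s; Δx = -24·2 + ½·7·2² = -34 cm; v ends -10 cm/s.
9–10 s: v starts -10 cm/s; Δx = -10·1 + ½·5·1² = -7.5 cm; v ends -5 cm/s.
x(10) = -9 + Σ Δx = -237 cm.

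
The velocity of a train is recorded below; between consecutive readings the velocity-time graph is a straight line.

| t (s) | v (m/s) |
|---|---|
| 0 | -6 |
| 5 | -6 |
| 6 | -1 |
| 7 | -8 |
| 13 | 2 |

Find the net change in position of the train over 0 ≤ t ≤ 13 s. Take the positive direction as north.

-56 m

Displacement is the signed area under the v-t curve.
0–5 s: -6 × 5 = -30 m
5–6 s: ½(-6 + -1)(1) = -3.5 m
6–7 s: ½(-1 + -8)(1) = -4.5 m
7–13 s: ½(-8 + 2)(6) = -18 m
Net displacement = -56 m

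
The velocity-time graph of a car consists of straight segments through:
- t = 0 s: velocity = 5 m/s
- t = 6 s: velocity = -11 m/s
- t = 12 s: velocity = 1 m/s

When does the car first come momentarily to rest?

v changes sign on 0–6 s (from 5 to -11); the graph is linear there, so v = 0 at t = 0 + (-5)·(6 − 0)/(-11 − 5) = 1.875 s.

t = 1.875 s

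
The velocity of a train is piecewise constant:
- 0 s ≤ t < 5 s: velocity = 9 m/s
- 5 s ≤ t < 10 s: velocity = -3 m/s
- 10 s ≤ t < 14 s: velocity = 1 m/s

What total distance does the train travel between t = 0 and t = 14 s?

64 m

Total distance travelled is ∫|v| dt — sum the magnitudes of each area piece.
0–5 s: |9| × 5 = 45 m
5–10 s: |-3| × 5 = 15 m
10–14 s: |1| × 4 = 4 m
Total distance = 64 m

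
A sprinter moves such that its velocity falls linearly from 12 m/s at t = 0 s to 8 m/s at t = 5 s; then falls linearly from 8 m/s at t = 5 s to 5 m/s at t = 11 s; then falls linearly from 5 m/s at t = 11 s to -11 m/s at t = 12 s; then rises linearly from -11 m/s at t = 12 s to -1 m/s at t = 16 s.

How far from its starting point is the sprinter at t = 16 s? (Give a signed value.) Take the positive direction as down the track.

62 m

Net displacement equals the area under the velocity-time graph (areas below the axis count negative).
0–5 s: ½(12 + 8)(5) = 50 m
5–11 s: ½(8 + 5)(6) = 39 m
11–12 s: ½(5 + -11)(1) = -3 m
12–16 s: ½(-11 + -1)(4) = -24 m
Net displacement = 62 m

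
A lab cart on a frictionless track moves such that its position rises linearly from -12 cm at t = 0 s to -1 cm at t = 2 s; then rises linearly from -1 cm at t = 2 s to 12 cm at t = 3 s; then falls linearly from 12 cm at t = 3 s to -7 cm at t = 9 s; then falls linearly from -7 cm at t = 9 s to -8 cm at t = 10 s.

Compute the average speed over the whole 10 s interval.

Average speed = (total path length)/(elapsed time); on a piecewise-linear x-t graph the path length is Σ|Δx|.
0–2 s: |Δx| = |-1 − -12| = 11 cm
2–3 s: |Δx| = |12 − -1| = 13 cm
3–9 s: |Δx| = |-7 − 12| = 19 cm
9–10 s: |Δx| = |-8 − -7| = 1 cm
Total path = 44 cm; average speed = 44/10 = 4.4 cm/s.

4.4 cm/s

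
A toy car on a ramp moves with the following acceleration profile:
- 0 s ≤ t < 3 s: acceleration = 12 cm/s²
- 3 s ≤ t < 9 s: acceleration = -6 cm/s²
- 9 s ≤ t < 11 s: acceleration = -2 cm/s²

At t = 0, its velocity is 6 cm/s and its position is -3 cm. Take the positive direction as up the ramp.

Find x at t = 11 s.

On each constant-a segment, Δv = aΔt and Δx = v₀Δt + ½aΔt²; chain segment to segment.
0–3 s: v starts 6 cm/s; Δx = 6·3 + ½·12·3² = 72 cm; v ends 42 cm/s.
3–9 s: v starts 42 cm/s; Δx = 42·6 + ½·-6·6² = 144 cm; v ends 6 cm/s.
9–11 s: v starts 6 cm/s; Δx = 6·2 + ½·-2·2² = 8 cm; v ends 2 cm/s.
x(11) = -3 + Σ Δx = 221 cm.

221 cm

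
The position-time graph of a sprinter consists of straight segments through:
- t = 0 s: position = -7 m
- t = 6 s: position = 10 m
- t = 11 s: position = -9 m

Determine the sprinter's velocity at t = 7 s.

-3.8 m/s

Velocity is the slope of the x-t graph on 6–11 s: (-9 − 10)/(11 − 6) = -3.8 m/s.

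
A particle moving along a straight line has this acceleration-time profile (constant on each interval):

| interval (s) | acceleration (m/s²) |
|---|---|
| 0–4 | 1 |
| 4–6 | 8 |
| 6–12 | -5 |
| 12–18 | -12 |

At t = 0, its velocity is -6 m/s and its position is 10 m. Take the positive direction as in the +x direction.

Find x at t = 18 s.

On each constant-a segment, Δv = aΔt and Δx = v₀Δt + ½aΔt²; chain segment to segment.
0–4 s: v starts -6 m/s; Δx = -6·4 + ½·1·4² = -16 m; v ends -2 m/s.
4–6 s: v starts -2 m/s; Δx = -2·2 + ½·8·2² = 12 m; v ends 14 m/s.
6–12 s: v starts 14 m/s; Δx = 14·6 + ½·-5·6² = -6 m; v ends -16 m/s.
12–18 s: v starts -16 m/s; Δx = -16·6 + ½·-12·6² = -312 m; v ends -88 m/s.
x(18) = 10 + Σ Δx = -312 m.

-312 m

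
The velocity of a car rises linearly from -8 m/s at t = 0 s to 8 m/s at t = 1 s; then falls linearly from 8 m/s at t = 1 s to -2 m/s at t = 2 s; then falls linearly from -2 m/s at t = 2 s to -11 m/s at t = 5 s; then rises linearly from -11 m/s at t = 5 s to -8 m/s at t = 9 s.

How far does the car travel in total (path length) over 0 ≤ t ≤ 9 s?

Distance (not displacement) is the total path length: add the absolute areas under v-t.
0–1 s: v = 0 at t = 0.5 s; triangle areas 2 + 2 = 4 m
1–2 s: v = 0 at t = 1.8 s; triangle areas 3.2 + 0.2 = 3.4 m
2–5 s: |½(-2 + -11)(3)| = 19.5 m
5–9 s: |½(-11 + -8)(4)| = 38 m
Total distance = 64.9 m

64.9 m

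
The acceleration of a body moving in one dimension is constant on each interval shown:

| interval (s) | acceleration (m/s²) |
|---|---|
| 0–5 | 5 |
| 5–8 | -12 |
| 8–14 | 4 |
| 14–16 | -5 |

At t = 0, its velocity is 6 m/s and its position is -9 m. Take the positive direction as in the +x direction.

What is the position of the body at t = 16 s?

On each constant-a segment, Δv = aΔt and Δx = v₀Δt + ½aΔt²; chain segment to segment.
0–5 s: v starts 6 m/s; Δx = 6·5 + ½·5·5² = 92.5 m; v ends 31 m/s.
5–8 s: v starts 31 m/s; Δx = 31·3 + ½·-12·3² = 39 m; v ends -5 m/s.
8–14 s: v starts -5 m/s; Δx = -5·6 + ½·4·6² = 42 m; v ends 19 m/s.
14–16 s: v starts 19 m/s; Δx = 19·2 + ½·-5·2² = 28 m; v ends 9 m/s.
x(16) = -9 + Σ Δx = 192.5 m.

192.5 m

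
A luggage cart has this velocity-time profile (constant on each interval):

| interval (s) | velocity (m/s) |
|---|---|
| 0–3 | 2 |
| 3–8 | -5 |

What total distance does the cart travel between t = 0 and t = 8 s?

Distance (not displacement) is the total path length: add the absolute areas under v-t.
0–3 s: |2| × 3 = 6 m
3–8 s: |-5| × 5 = 25 m
Total distance = 31 m

31 m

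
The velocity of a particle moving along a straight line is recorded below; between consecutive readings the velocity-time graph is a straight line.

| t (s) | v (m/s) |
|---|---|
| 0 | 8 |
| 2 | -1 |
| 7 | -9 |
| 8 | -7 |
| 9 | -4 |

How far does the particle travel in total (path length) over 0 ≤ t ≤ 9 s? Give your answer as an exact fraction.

823/18 m

Total distance travelled is ∫|v| dt — sum the magnitudes of each area piece.
0–2 s: v = 0 at t = 16/9 s; triangle areas 64/9 + 1/9 = 65/9 m
2–7 s: |½(-1 + -9)(5)| = 25 m
7–8 s: |½(-9 + -7)(1)| = 8 m
8–9 s: |½(-7 + -4)(1)| = 5.5 m
Total distance = 823/18 m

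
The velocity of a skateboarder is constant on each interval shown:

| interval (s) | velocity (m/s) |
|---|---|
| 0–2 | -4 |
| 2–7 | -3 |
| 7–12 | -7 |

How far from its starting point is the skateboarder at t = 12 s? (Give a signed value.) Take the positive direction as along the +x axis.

Displacement is the signed area under the v-t curve.
0–2 s: -4 × 2 = -8 m
2–7 s: -3 × 5 = -15 m
7–12 s: -7 × 5 = -35 m
Net displacement = -58 m

-58 m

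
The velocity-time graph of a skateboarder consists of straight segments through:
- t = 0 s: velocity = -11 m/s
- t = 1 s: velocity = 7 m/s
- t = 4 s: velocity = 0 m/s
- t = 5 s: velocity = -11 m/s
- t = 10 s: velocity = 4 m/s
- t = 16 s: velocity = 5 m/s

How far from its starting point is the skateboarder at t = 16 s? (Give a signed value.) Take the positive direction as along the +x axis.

Displacement is the signed area under the v-t curve.
0–1 s: ½(-11 + 7)(1) = -2 m
1–4 s: ½(7 + 0)(3) = 10.5 m
4–5 s: ½(0 + -11)(1) = -5.5 m
5–10 s: ½(-11 + 4)(5) = -17.5 m
10–16 s: ½(4 + 5)(6) = 27 m
Net displacement = 12.5 m

12.5 m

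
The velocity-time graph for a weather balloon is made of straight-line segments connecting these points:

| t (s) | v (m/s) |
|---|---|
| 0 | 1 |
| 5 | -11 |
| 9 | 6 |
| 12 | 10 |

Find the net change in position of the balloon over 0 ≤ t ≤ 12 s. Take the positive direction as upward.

-11 m

Net displacement equals the area under the velocity-time graph (areas below the axis count negative).
0–5 s: ½(1 + -11)(5) = -25 m
5–9 s: ½(-11 + 6)(4) = -10 m
9–12 s: ½(6 + 10)(3) = 24 m
Net displacement = -11 m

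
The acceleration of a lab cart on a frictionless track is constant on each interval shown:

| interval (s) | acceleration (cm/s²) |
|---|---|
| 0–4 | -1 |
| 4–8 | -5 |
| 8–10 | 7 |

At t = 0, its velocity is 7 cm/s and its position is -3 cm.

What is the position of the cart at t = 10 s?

-31 cm

On each constant-a segment, Δv = aΔt and Δx = v₀Δt + ½aΔt²; chain segment to segment.
0–4 s: v starts 7 cm/s; Δx = 7·4 + ½·-1·4² = 20 cm; v ends 3 cm/s.
4–8 s: v starts 3 cm/s; Δx = 3·4 + ½·-5·4² = -28 cm; v ends -17 cm/s.
8–10 s: v starts -17 cm/s; Δx = -17·2 + ½·7·2² = -20 cm; v ends -3 cm/s.
x(10) = -3 + Σ Δx = -31 cm.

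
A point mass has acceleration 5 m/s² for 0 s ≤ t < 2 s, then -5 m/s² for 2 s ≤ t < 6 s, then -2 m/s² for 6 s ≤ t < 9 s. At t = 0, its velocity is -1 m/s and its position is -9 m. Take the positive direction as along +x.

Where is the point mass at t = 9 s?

On each constant-a segment, Δv = aΔt and Δx = v₀Δt + ½aΔt²; chain segment to segment.
0–2 s: v starts -1 m/s; Δx = -1·2 + ½·5·2² = 8 m; v ends 9 m/s.
2–6 s: v starts 9 m/s; Δx = 9·4 + ½·-5·4² = -4 m; v ends -11 m/s.
6–9 s: v starts -11 m/s; Δx = -11·3 + ½·-2·3² = -42 m; v ends -17 m/s.
x(9) = -9 + Σ Δx = -47 m.

-47 m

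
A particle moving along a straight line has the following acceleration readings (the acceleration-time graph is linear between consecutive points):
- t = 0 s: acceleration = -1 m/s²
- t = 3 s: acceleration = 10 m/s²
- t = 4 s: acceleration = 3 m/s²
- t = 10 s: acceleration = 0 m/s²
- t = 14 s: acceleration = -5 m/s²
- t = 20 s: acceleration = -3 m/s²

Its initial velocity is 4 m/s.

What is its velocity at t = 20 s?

Δv equals the area under the a-t graph; then v = v₀ + Δv.
0–3 s: ½(-1 + 10)(3) = 13.5 m/s
3–4 s: ½(10 + 3)(1) = 6.5 m/s
4–10 s: ½(3 + 0)(6) = 9 m/s
10–14 s: ½(0 + -5)(4) = -10 m/s
14–20 s: ½(-5 + -3)(6) = -24 m/s
Δv = -5 m/s, so v(20) = 4 + (-5) = -1 m/s.

-1 m/s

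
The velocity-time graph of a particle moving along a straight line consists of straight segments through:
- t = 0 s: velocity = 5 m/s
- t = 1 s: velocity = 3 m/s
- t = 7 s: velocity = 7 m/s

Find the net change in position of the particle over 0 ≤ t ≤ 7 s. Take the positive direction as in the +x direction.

34 m

Displacement is the signed area under the v-t curve.
0–1 s: ½(5 + 3)(1) = 4 m
1–7 s: ½(3 + 7)(6) = 30 m
Net displacement = 34 m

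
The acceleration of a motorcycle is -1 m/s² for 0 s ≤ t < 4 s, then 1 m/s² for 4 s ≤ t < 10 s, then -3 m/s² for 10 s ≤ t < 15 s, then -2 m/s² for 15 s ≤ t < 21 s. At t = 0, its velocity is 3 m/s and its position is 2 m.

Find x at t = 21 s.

-90.5 m

On each constant-a segment, Δv = aΔt and Δx = v₀Δt + ½aΔt²; chain segment to segment.
0–4 s: v starts 3 m/s; Δx = 3·4 + ½·-1·4² = 4 m; v ends -1 m/s.
4–10 s: v starts -1 m/s; Δx = -1·6 + ½·1·6² = 12 m; v ends 5 m/s.
10–15 s: v starts 5 m/s; Δx = 5·5 + ½·-3·5² = -12.5 m; v ends -10 m/s.
15–21 s: v starts -10 m/s; Δx = -10·6 + ½·-2·6² = -96 m; v ends -22 m/s.
x(21) = 2 + Σ Δx = -90.5 m.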